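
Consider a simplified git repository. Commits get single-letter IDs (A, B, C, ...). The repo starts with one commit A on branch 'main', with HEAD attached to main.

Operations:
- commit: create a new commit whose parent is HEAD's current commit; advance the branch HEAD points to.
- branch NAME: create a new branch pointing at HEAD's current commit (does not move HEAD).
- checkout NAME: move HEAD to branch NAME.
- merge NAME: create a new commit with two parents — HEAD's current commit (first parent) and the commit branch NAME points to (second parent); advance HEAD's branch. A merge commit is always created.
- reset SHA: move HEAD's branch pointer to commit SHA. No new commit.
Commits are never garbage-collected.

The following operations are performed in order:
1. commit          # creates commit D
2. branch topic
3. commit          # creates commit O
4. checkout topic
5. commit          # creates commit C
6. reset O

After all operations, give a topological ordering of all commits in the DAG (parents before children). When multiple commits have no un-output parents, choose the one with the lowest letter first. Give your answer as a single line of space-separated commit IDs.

After op 1 (commit): HEAD=main@D [main=D]
After op 2 (branch): HEAD=main@D [main=D topic=D]
After op 3 (commit): HEAD=main@O [main=O topic=D]
After op 4 (checkout): HEAD=topic@D [main=O topic=D]
After op 5 (commit): HEAD=topic@C [main=O topic=C]
After op 6 (reset): HEAD=topic@O [main=O topic=O]
commit A: parents=[]
commit C: parents=['D']
commit D: parents=['A']
commit O: parents=['D']

Answer: A D C O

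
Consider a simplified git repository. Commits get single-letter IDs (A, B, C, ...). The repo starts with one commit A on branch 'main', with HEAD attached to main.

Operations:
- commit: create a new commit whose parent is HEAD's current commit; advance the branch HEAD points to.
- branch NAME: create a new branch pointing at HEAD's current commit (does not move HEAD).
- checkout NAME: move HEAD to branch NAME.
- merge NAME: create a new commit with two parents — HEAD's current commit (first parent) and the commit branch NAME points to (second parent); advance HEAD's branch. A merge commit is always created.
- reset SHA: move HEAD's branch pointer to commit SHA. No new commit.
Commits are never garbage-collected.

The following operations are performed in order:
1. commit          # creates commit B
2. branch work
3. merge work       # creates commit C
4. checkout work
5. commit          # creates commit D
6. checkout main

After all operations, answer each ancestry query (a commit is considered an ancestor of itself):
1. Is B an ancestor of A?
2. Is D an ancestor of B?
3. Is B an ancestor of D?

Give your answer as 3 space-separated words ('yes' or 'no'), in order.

After op 1 (commit): HEAD=main@B [main=B]
After op 2 (branch): HEAD=main@B [main=B work=B]
After op 3 (merge): HEAD=main@C [main=C work=B]
After op 4 (checkout): HEAD=work@B [main=C work=B]
After op 5 (commit): HEAD=work@D [main=C work=D]
After op 6 (checkout): HEAD=main@C [main=C work=D]
ancestors(A) = {A}; B in? no
ancestors(B) = {A,B}; D in? no
ancestors(D) = {A,B,D}; B in? yes

Answer: no no yes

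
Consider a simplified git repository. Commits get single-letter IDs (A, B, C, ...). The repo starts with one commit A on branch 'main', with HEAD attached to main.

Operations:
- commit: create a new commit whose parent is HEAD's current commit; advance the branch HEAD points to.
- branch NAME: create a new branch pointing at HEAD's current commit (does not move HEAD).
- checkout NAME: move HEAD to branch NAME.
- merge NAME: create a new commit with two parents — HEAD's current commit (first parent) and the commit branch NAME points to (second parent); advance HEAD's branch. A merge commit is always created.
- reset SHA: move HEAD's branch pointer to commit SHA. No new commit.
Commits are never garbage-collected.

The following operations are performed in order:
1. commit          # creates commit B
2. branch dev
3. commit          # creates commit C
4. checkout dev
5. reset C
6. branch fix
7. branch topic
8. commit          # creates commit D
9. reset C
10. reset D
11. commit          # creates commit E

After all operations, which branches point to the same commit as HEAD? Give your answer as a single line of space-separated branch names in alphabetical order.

After op 1 (commit): HEAD=main@B [main=B]
After op 2 (branch): HEAD=main@B [dev=B main=B]
After op 3 (commit): HEAD=main@C [dev=B main=C]
After op 4 (checkout): HEAD=dev@B [dev=B main=C]
After op 5 (reset): HEAD=dev@C [dev=C main=C]
After op 6 (branch): HEAD=dev@C [dev=C fix=C main=C]
After op 7 (branch): HEAD=dev@C [dev=C fix=C main=C topic=C]
After op 8 (commit): HEAD=dev@D [dev=D fix=C main=C topic=C]
After op 9 (reset): HEAD=dev@C [dev=C fix=C main=C topic=C]
After op 10 (reset): HEAD=dev@D [dev=D fix=C main=C topic=C]
After op 11 (commit): HEAD=dev@E [dev=E fix=C main=C topic=C]

Answer: dev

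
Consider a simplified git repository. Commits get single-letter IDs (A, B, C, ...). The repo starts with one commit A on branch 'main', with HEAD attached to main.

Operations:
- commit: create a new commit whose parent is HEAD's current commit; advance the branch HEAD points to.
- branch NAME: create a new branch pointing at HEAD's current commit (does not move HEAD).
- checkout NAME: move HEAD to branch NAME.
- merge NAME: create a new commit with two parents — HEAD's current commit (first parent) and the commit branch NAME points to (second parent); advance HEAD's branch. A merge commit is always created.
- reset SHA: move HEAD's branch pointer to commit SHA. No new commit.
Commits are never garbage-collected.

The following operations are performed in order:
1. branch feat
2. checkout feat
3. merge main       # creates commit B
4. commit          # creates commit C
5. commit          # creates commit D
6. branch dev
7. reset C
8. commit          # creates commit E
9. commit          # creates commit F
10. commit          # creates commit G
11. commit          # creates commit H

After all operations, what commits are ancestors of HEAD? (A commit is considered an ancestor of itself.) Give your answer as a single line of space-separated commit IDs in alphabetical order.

After op 1 (branch): HEAD=main@A [feat=A main=A]
After op 2 (checkout): HEAD=feat@A [feat=A main=A]
After op 3 (merge): HEAD=feat@B [feat=B main=A]
After op 4 (commit): HEAD=feat@C [feat=C main=A]
After op 5 (commit): HEAD=feat@D [feat=D main=A]
After op 6 (branch): HEAD=feat@D [dev=D feat=D main=A]
After op 7 (reset): HEAD=feat@C [dev=D feat=C main=A]
After op 8 (commit): HEAD=feat@E [dev=D feat=E main=A]
After op 9 (commit): HEAD=feat@F [dev=D feat=F main=A]
After op 10 (commit): HEAD=feat@G [dev=D feat=G main=A]
After op 11 (commit): HEAD=feat@H [dev=D feat=H main=A]

Answer: A B C E F G H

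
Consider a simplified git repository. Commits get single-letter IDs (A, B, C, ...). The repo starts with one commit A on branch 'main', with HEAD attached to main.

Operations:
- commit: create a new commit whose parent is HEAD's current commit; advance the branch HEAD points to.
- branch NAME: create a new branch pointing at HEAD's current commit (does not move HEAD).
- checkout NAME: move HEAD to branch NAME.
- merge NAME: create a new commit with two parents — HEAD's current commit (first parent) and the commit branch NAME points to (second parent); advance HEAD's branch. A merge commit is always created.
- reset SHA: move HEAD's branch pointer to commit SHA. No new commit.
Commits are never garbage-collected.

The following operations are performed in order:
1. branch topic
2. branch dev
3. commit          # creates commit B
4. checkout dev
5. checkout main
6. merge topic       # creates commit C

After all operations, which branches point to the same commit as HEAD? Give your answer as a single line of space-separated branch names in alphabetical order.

After op 1 (branch): HEAD=main@A [main=A topic=A]
After op 2 (branch): HEAD=main@A [dev=A main=A topic=A]
After op 3 (commit): HEAD=main@B [dev=A main=B topic=A]
After op 4 (checkout): HEAD=dev@A [dev=A main=B topic=A]
After op 5 (checkout): HEAD=main@B [dev=A main=B topic=A]
After op 6 (merge): HEAD=main@C [dev=A main=C topic=A]

Answer: main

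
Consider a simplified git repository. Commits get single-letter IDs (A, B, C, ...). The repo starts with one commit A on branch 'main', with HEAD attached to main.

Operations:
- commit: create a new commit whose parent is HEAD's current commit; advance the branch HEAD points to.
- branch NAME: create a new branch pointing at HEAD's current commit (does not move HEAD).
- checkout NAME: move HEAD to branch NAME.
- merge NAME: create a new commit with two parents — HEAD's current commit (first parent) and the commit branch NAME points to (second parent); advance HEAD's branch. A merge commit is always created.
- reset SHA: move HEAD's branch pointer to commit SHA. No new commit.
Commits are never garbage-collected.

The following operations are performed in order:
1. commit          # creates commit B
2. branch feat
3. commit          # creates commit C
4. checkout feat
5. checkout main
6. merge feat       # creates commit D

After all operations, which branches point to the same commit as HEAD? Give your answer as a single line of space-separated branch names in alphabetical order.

After op 1 (commit): HEAD=main@B [main=B]
After op 2 (branch): HEAD=main@B [feat=B main=B]
After op 3 (commit): HEAD=main@C [feat=B main=C]
After op 4 (checkout): HEAD=feat@B [feat=B main=C]
After op 5 (checkout): HEAD=main@C [feat=B main=C]
After op 6 (merge): HEAD=main@D [feat=B main=D]

Answer: main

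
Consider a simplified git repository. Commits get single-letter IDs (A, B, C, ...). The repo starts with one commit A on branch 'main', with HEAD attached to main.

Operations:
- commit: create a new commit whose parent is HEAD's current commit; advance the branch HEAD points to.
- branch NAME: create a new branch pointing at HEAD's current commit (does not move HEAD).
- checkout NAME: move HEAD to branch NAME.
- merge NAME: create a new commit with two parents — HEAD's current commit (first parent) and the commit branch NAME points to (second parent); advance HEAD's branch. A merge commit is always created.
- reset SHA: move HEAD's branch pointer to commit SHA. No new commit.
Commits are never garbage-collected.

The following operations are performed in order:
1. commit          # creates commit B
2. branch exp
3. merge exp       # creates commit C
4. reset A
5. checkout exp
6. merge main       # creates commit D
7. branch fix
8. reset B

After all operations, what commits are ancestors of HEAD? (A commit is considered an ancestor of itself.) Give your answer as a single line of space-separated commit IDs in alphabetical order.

After op 1 (commit): HEAD=main@B [main=B]
After op 2 (branch): HEAD=main@B [exp=B main=B]
After op 3 (merge): HEAD=main@C [exp=B main=C]
After op 4 (reset): HEAD=main@A [exp=B main=A]
After op 5 (checkout): HEAD=exp@B [exp=B main=A]
After op 6 (merge): HEAD=exp@D [exp=D main=A]
After op 7 (branch): HEAD=exp@D [exp=D fix=D main=A]
After op 8 (reset): HEAD=exp@B [exp=B fix=D main=A]

Answer: A B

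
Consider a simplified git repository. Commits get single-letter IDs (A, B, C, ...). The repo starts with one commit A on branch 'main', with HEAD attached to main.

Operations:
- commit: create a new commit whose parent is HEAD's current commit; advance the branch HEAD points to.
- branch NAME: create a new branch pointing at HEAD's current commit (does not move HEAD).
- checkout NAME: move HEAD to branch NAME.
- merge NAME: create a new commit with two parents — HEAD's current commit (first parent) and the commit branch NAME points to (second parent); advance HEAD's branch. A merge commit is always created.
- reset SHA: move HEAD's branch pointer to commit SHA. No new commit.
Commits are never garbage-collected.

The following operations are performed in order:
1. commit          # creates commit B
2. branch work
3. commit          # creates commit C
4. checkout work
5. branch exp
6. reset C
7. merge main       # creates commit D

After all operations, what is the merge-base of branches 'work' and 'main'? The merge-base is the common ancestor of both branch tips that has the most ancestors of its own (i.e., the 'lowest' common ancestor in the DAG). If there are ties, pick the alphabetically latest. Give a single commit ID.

Answer: C

Derivation:
After op 1 (commit): HEAD=main@B [main=B]
After op 2 (branch): HEAD=main@B [main=B work=B]
After op 3 (commit): HEAD=main@C [main=C work=B]
After op 4 (checkout): HEAD=work@B [main=C work=B]
After op 5 (branch): HEAD=work@B [exp=B main=C work=B]
After op 6 (reset): HEAD=work@C [exp=B main=C work=C]
After op 7 (merge): HEAD=work@D [exp=B main=C work=D]
ancestors(work=D): ['A', 'B', 'C', 'D']
ancestors(main=C): ['A', 'B', 'C']
common: ['A', 'B', 'C']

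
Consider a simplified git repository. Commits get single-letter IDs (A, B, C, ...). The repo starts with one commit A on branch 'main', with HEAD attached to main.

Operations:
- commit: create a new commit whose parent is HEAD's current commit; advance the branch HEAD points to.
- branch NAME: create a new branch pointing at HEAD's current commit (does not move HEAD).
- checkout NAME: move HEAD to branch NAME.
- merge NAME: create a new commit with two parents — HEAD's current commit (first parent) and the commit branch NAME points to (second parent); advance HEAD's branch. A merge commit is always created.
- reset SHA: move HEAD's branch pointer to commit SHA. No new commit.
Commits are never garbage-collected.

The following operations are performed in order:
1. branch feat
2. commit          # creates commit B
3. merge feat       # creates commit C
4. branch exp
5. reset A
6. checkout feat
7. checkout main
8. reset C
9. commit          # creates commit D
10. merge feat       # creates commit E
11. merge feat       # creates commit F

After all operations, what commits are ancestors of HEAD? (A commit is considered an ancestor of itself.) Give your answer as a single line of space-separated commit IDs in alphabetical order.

Answer: A B C D E F

Derivation:
After op 1 (branch): HEAD=main@A [feat=A main=A]
After op 2 (commit): HEAD=main@B [feat=A main=B]
After op 3 (merge): HEAD=main@C [feat=A main=C]
After op 4 (branch): HEAD=main@C [exp=C feat=A main=C]
After op 5 (reset): HEAD=main@A [exp=C feat=A main=A]
After op 6 (checkout): HEAD=feat@A [exp=C feat=A main=A]
After op 7 (checkout): HEAD=main@A [exp=C feat=A main=A]
After op 8 (reset): HEAD=main@C [exp=C feat=A main=C]
After op 9 (commit): HEAD=main@D [exp=C feat=A main=D]
After op 10 (merge): HEAD=main@E [exp=C feat=A main=E]
After op 11 (merge): HEAD=main@F [exp=C feat=A main=F]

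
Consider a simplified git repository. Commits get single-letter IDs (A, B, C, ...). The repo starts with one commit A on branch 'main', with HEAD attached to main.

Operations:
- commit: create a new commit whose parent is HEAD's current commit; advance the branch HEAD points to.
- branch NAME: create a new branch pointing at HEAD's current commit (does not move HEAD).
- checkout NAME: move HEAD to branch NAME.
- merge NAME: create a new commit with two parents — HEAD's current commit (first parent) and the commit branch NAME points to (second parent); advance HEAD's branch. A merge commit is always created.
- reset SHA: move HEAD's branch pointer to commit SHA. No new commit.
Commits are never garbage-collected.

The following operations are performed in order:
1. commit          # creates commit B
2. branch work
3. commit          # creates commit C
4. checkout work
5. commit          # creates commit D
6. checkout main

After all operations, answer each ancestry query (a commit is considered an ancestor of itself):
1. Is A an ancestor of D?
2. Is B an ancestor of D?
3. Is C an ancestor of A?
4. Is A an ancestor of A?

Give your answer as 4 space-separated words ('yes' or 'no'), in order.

Answer: yes yes no yes

Derivation:
After op 1 (commit): HEAD=main@B [main=B]
After op 2 (branch): HEAD=main@B [main=B work=B]
After op 3 (commit): HEAD=main@C [main=C work=B]
After op 4 (checkout): HEAD=work@B [main=C work=B]
After op 5 (commit): HEAD=work@D [main=C work=D]
After op 6 (checkout): HEAD=main@C [main=C work=D]
ancestors(D) = {A,B,D}; A in? yes
ancestors(D) = {A,B,D}; B in? yes
ancestors(A) = {A}; C in? no
ancestors(A) = {A}; A in? yes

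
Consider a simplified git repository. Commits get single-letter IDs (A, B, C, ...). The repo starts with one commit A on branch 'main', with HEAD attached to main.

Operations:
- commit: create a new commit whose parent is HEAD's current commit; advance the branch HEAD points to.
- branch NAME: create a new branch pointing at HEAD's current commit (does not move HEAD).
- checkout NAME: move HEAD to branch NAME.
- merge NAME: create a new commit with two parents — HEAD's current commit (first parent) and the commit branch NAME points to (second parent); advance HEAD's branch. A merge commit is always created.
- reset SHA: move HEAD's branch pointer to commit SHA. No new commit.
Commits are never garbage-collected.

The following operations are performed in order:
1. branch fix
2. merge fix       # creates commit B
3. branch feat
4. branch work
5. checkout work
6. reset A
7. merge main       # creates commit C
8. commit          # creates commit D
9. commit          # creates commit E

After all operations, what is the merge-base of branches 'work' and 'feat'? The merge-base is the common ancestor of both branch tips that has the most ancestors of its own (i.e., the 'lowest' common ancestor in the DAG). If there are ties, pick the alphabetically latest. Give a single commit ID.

Answer: B

Derivation:
After op 1 (branch): HEAD=main@A [fix=A main=A]
After op 2 (merge): HEAD=main@B [fix=A main=B]
After op 3 (branch): HEAD=main@B [feat=B fix=A main=B]
After op 4 (branch): HEAD=main@B [feat=B fix=A main=B work=B]
After op 5 (checkout): HEAD=work@B [feat=B fix=A main=B work=B]
After op 6 (reset): HEAD=work@A [feat=B fix=A main=B work=A]
After op 7 (merge): HEAD=work@C [feat=B fix=A main=B work=C]
After op 8 (commit): HEAD=work@D [feat=B fix=A main=B work=D]
After op 9 (commit): HEAD=work@E [feat=B fix=A main=B work=E]
ancestors(work=E): ['A', 'B', 'C', 'D', 'E']
ancestors(feat=B): ['A', 'B']
common: ['A', 'B']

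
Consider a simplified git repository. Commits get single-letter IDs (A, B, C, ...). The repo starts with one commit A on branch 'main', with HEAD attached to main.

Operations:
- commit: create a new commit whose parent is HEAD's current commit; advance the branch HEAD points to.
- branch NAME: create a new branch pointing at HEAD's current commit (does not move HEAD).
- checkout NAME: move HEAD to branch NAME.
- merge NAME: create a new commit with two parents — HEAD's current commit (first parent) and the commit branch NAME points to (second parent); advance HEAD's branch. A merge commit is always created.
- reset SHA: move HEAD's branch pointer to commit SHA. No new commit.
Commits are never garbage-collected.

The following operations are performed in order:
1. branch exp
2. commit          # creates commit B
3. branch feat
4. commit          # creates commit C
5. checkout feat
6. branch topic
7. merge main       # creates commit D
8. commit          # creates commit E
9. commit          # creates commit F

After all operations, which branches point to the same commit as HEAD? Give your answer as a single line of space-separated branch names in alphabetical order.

After op 1 (branch): HEAD=main@A [exp=A main=A]
After op 2 (commit): HEAD=main@B [exp=A main=B]
After op 3 (branch): HEAD=main@B [exp=A feat=B main=B]
After op 4 (commit): HEAD=main@C [exp=A feat=B main=C]
After op 5 (checkout): HEAD=feat@B [exp=A feat=B main=C]
After op 6 (branch): HEAD=feat@B [exp=A feat=B main=C topic=B]
After op 7 (merge): HEAD=feat@D [exp=A feat=D main=C topic=B]
After op 8 (commit): HEAD=feat@E [exp=A feat=E main=C topic=B]
After op 9 (commit): HEAD=feat@F [exp=A feat=F main=C topic=B]

Answer: feat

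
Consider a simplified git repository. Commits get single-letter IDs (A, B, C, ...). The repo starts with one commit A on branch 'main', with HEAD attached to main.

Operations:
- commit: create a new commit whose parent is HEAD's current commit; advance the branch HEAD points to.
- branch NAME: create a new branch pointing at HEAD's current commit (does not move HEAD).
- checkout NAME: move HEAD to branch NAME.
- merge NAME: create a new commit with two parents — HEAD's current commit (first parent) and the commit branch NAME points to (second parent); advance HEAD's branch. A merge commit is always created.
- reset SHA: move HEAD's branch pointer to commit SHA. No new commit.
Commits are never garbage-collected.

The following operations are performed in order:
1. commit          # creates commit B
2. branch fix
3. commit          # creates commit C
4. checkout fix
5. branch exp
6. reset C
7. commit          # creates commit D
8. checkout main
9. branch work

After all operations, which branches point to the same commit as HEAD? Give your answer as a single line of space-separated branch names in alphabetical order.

Answer: main work

Derivation:
After op 1 (commit): HEAD=main@B [main=B]
After op 2 (branch): HEAD=main@B [fix=B main=B]
After op 3 (commit): HEAD=main@C [fix=B main=C]
After op 4 (checkout): HEAD=fix@B [fix=B main=C]
After op 5 (branch): HEAD=fix@B [exp=B fix=B main=C]
After op 6 (reset): HEAD=fix@C [exp=B fix=C main=C]
After op 7 (commit): HEAD=fix@D [exp=B fix=D main=C]
After op 8 (checkout): HEAD=main@C [exp=B fix=D main=C]
After op 9 (branch): HEAD=main@C [exp=B fix=D main=C work=C]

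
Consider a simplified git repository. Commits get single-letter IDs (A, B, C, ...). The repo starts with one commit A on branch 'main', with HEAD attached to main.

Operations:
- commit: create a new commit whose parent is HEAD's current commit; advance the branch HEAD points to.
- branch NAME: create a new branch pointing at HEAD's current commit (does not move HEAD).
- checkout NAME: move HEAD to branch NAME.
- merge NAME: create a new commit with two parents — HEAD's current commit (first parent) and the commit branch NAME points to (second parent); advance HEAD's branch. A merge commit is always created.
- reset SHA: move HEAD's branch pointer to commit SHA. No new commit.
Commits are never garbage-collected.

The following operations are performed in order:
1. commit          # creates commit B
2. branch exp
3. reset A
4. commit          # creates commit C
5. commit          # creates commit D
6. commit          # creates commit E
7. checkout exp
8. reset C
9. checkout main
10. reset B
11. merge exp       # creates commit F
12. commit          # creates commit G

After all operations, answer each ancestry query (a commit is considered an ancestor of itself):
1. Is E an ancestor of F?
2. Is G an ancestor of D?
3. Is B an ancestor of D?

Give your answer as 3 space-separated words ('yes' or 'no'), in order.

After op 1 (commit): HEAD=main@B [main=B]
After op 2 (branch): HEAD=main@B [exp=B main=B]
After op 3 (reset): HEAD=main@A [exp=B main=A]
After op 4 (commit): HEAD=main@C [exp=B main=C]
After op 5 (commit): HEAD=main@D [exp=B main=D]
After op 6 (commit): HEAD=main@E [exp=B main=E]
After op 7 (checkout): HEAD=exp@B [exp=B main=E]
After op 8 (reset): HEAD=exp@C [exp=C main=E]
After op 9 (checkout): HEAD=main@E [exp=C main=E]
After op 10 (reset): HEAD=main@B [exp=C main=B]
After op 11 (merge): HEAD=main@F [exp=C main=F]
After op 12 (commit): HEAD=main@G [exp=C main=G]
ancestors(F) = {A,B,C,F}; E in? no
ancestors(D) = {A,C,D}; G in? no
ancestors(D) = {A,C,D}; B in? no

Answer: no no no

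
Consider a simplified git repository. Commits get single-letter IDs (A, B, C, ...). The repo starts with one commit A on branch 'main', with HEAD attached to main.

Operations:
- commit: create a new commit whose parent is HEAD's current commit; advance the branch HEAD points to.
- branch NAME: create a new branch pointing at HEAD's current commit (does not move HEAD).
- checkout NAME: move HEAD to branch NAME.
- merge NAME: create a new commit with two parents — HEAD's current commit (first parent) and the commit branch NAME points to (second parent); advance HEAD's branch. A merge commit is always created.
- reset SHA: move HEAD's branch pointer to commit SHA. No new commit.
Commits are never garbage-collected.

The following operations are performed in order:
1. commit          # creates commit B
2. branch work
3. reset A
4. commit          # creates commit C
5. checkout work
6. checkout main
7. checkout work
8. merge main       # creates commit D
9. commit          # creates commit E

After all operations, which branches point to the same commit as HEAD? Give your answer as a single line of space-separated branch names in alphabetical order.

Answer: work

Derivation:
After op 1 (commit): HEAD=main@B [main=B]
After op 2 (branch): HEAD=main@B [main=B work=B]
After op 3 (reset): HEAD=main@A [main=A work=B]
After op 4 (commit): HEAD=main@C [main=C work=B]
After op 5 (checkout): HEAD=work@B [main=C work=B]
After op 6 (checkout): HEAD=main@C [main=C work=B]
After op 7 (checkout): HEAD=work@B [main=C work=B]
After op 8 (merge): HEAD=work@D [main=C work=D]
After op 9 (commit): HEAD=work@E [main=C work=E]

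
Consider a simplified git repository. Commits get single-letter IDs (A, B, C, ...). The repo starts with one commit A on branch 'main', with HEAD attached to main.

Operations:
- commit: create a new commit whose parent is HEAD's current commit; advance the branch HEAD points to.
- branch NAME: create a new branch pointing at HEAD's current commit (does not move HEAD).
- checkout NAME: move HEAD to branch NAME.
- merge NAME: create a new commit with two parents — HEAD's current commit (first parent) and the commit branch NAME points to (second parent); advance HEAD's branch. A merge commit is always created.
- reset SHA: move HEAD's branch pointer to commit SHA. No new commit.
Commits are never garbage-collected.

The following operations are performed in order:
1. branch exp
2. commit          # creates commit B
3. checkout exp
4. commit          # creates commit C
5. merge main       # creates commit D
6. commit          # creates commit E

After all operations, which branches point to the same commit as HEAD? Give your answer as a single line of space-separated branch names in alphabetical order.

Answer: exp

Derivation:
After op 1 (branch): HEAD=main@A [exp=A main=A]
After op 2 (commit): HEAD=main@B [exp=A main=B]
After op 3 (checkout): HEAD=exp@A [exp=A main=B]
After op 4 (commit): HEAD=exp@C [exp=C main=B]
After op 5 (merge): HEAD=exp@D [exp=D main=B]
After op 6 (commit): HEAD=exp@E [exp=E main=B]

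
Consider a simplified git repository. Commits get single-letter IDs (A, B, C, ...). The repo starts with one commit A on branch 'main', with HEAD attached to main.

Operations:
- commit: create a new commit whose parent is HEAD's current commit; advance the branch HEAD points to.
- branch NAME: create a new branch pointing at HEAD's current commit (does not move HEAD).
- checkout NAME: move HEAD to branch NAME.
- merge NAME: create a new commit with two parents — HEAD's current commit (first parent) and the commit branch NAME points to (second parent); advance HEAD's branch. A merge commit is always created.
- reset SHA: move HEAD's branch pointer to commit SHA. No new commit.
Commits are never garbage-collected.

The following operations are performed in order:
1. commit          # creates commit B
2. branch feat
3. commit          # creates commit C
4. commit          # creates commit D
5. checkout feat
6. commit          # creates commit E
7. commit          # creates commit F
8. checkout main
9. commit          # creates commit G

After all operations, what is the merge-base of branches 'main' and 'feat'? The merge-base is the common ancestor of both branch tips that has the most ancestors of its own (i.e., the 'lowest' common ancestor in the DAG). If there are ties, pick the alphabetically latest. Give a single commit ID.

After op 1 (commit): HEAD=main@B [main=B]
After op 2 (branch): HEAD=main@B [feat=B main=B]
After op 3 (commit): HEAD=main@C [feat=B main=C]
After op 4 (commit): HEAD=main@D [feat=B main=D]
After op 5 (checkout): HEAD=feat@B [feat=B main=D]
After op 6 (commit): HEAD=feat@E [feat=E main=D]
After op 7 (commit): HEAD=feat@F [feat=F main=D]
After op 8 (checkout): HEAD=main@D [feat=F main=D]
After op 9 (commit): HEAD=main@G [feat=F main=G]
ancestors(main=G): ['A', 'B', 'C', 'D', 'G']
ancestors(feat=F): ['A', 'B', 'E', 'F']
common: ['A', 'B']

Answer: B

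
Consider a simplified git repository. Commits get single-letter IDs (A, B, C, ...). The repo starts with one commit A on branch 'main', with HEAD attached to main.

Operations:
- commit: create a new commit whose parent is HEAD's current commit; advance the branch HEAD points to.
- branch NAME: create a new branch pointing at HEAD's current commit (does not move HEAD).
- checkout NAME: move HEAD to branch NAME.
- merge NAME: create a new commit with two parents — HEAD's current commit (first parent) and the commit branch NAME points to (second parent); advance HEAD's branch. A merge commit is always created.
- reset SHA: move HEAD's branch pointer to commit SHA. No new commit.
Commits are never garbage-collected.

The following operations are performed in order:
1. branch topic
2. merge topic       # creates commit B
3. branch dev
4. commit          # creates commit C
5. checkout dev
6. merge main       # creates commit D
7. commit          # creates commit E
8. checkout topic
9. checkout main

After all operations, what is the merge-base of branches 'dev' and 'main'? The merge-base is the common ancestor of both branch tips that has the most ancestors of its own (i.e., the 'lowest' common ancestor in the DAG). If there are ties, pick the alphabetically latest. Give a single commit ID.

After op 1 (branch): HEAD=main@A [main=A topic=A]
After op 2 (merge): HEAD=main@B [main=B topic=A]
After op 3 (branch): HEAD=main@B [dev=B main=B topic=A]
After op 4 (commit): HEAD=main@C [dev=B main=C topic=A]
After op 5 (checkout): HEAD=dev@B [dev=B main=C topic=A]
After op 6 (merge): HEAD=dev@D [dev=D main=C topic=A]
After op 7 (commit): HEAD=dev@E [dev=E main=C topic=A]
After op 8 (checkout): HEAD=topic@A [dev=E main=C topic=A]
After op 9 (checkout): HEAD=main@C [dev=E main=C topic=A]
ancestors(dev=E): ['A', 'B', 'C', 'D', 'E']
ancestors(main=C): ['A', 'B', 'C']
common: ['A', 'B', 'C']

Answer: C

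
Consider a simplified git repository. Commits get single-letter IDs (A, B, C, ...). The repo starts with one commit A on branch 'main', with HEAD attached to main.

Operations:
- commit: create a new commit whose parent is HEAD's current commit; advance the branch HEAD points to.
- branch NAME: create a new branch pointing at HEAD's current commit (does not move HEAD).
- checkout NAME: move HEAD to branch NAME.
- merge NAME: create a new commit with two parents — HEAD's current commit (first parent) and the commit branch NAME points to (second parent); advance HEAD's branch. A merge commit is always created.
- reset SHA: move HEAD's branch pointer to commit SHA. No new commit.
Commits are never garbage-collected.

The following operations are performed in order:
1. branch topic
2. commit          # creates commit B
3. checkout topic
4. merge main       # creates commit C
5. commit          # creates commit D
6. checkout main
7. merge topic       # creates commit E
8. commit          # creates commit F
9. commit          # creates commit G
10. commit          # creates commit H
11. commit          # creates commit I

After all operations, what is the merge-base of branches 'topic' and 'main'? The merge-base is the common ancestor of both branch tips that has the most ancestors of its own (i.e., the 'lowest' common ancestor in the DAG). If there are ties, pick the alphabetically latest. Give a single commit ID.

After op 1 (branch): HEAD=main@A [main=A topic=A]
After op 2 (commit): HEAD=main@B [main=B topic=A]
After op 3 (checkout): HEAD=topic@A [main=B topic=A]
After op 4 (merge): HEAD=topic@C [main=B topic=C]
After op 5 (commit): HEAD=topic@D [main=B topic=D]
After op 6 (checkout): HEAD=main@B [main=B topic=D]
After op 7 (merge): HEAD=main@E [main=E topic=D]
After op 8 (commit): HEAD=main@F [main=F topic=D]
After op 9 (commit): HEAD=main@G [main=G topic=D]
After op 10 (commit): HEAD=main@H [main=H topic=D]
After op 11 (commit): HEAD=main@I [main=I topic=D]
ancestors(topic=D): ['A', 'B', 'C', 'D']
ancestors(main=I): ['A', 'B', 'C', 'D', 'E', 'F', 'G', 'H', 'I']
common: ['A', 'B', 'C', 'D']

Answer: D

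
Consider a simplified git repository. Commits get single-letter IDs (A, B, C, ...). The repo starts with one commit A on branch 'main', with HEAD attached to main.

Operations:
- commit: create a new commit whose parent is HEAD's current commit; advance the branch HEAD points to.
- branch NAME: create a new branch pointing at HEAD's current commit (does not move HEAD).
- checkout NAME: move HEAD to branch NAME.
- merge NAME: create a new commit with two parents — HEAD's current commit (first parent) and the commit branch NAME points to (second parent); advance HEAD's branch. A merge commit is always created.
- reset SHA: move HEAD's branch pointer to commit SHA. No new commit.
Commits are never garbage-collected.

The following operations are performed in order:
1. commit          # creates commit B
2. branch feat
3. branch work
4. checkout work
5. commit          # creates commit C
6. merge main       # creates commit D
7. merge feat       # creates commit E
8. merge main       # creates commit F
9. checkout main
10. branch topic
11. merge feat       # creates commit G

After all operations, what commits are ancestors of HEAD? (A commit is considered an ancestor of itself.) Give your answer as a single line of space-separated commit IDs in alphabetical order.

After op 1 (commit): HEAD=main@B [main=B]
After op 2 (branch): HEAD=main@B [feat=B main=B]
After op 3 (branch): HEAD=main@B [feat=B main=B work=B]
After op 4 (checkout): HEAD=work@B [feat=B main=B work=B]
After op 5 (commit): HEAD=work@C [feat=B main=B work=C]
After op 6 (merge): HEAD=work@D [feat=B main=B work=D]
After op 7 (merge): HEAD=work@E [feat=B main=B work=E]
After op 8 (merge): HEAD=work@F [feat=B main=B work=F]
After op 9 (checkout): HEAD=main@B [feat=B main=B work=F]
After op 10 (branch): HEAD=main@B [feat=B main=B topic=B work=F]
After op 11 (merge): HEAD=main@G [feat=B main=G topic=B work=F]

Answer: A B G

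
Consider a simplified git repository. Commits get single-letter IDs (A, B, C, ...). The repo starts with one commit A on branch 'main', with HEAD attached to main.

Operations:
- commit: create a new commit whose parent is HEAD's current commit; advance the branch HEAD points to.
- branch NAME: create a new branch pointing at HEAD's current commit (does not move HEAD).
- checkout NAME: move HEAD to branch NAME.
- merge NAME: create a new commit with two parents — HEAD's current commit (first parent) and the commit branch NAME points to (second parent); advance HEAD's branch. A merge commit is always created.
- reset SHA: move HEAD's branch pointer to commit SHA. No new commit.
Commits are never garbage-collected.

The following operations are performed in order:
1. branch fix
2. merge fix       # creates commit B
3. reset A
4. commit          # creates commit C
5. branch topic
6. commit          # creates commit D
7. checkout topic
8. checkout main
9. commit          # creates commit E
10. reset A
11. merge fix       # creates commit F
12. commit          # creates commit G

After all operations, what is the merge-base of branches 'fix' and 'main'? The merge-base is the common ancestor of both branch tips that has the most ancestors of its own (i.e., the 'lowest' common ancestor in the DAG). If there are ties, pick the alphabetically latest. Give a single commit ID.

After op 1 (branch): HEAD=main@A [fix=A main=A]
After op 2 (merge): HEAD=main@B [fix=A main=B]
After op 3 (reset): HEAD=main@A [fix=A main=A]
After op 4 (commit): HEAD=main@C [fix=A main=C]
After op 5 (branch): HEAD=main@C [fix=A main=C topic=C]
After op 6 (commit): HEAD=main@D [fix=A main=D topic=C]
After op 7 (checkout): HEAD=topic@C [fix=A main=D topic=C]
After op 8 (checkout): HEAD=main@D [fix=A main=D topic=C]
After op 9 (commit): HEAD=main@E [fix=A main=E topic=C]
After op 10 (reset): HEAD=main@A [fix=A main=A topic=C]
After op 11 (merge): HEAD=main@F [fix=A main=F topic=C]
After op 12 (commit): HEAD=main@G [fix=A main=G topic=C]
ancestors(fix=A): ['A']
ancestors(main=G): ['A', 'F', 'G']
common: ['A']

Answer: A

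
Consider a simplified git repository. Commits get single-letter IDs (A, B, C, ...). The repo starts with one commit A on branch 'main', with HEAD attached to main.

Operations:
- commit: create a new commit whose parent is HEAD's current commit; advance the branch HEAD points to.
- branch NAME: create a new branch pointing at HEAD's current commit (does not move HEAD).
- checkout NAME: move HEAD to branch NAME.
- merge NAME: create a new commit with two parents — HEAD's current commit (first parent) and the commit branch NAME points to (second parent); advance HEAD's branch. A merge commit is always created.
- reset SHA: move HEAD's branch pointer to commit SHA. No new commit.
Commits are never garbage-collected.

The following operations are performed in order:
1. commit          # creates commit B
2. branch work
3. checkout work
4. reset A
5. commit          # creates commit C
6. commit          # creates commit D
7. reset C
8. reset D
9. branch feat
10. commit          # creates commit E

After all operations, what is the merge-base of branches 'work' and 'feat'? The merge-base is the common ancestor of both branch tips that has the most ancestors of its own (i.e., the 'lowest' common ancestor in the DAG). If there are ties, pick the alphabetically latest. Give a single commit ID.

Answer: D

Derivation:
After op 1 (commit): HEAD=main@B [main=B]
After op 2 (branch): HEAD=main@B [main=B work=B]
After op 3 (checkout): HEAD=work@B [main=B work=B]
After op 4 (reset): HEAD=work@A [main=B work=A]
After op 5 (commit): HEAD=work@C [main=B work=C]
After op 6 (commit): HEAD=work@D [main=B work=D]
After op 7 (reset): HEAD=work@C [main=B work=C]
After op 8 (reset): HEAD=work@D [main=B work=D]
After op 9 (branch): HEAD=work@D [feat=D main=B work=D]
After op 10 (commit): HEAD=work@E [feat=D main=B work=E]
ancestors(work=E): ['A', 'C', 'D', 'E']
ancestors(feat=D): ['A', 'C', 'D']
common: ['A', 'C', 'D']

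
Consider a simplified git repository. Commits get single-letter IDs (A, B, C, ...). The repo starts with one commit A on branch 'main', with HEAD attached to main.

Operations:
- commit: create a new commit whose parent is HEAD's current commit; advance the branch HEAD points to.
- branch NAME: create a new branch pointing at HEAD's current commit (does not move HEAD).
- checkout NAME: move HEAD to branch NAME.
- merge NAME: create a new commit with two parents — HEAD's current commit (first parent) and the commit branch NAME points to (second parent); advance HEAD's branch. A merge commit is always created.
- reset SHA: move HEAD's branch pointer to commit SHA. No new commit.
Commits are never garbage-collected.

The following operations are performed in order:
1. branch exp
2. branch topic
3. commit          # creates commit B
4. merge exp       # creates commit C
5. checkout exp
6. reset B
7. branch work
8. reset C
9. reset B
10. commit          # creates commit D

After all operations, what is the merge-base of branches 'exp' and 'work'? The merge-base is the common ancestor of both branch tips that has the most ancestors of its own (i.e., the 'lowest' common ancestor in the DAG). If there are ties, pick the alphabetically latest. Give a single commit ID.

After op 1 (branch): HEAD=main@A [exp=A main=A]
After op 2 (branch): HEAD=main@A [exp=A main=A topic=A]
After op 3 (commit): HEAD=main@B [exp=A main=B topic=A]
After op 4 (merge): HEAD=main@C [exp=A main=C topic=A]
After op 5 (checkout): HEAD=exp@A [exp=A main=C topic=A]
After op 6 (reset): HEAD=exp@B [exp=B main=C topic=A]
After op 7 (branch): HEAD=exp@B [exp=B main=C topic=A work=B]
After op 8 (reset): HEAD=exp@C [exp=C main=C topic=A work=B]
After op 9 (reset): HEAD=exp@B [exp=B main=C topic=A work=B]
After op 10 (commit): HEAD=exp@D [exp=D main=C topic=A work=B]
ancestors(exp=D): ['A', 'B', 'D']
ancestors(work=B): ['A', 'B']
common: ['A', 'B']

Answer: B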